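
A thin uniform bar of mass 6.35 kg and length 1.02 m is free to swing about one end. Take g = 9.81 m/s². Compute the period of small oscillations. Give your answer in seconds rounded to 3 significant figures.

1.65 s

For a physical pendulum T = 2π√(I/(mgd)), with d = 0.5100 m from pivot to centre of mass.
I_cm = mL²/12 = 6.35 × 1.02²/12 = 0.5505 kg·m²; I = I_cm + md² = 0.5505 + 6.35 × 0.5100² = 2.202 kg·m².
T = 2π√(2.202/(6.35 × 9.81 × 0.5100)) = 1.65 s.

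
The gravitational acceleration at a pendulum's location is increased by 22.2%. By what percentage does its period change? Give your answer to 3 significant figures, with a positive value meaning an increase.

T ∝ 1/√g, so T'/T = 1/√(1.222) = 0.9046.
Percentage change in T = (0.9046 − 1) × 100% = -9.54%.

-9.54%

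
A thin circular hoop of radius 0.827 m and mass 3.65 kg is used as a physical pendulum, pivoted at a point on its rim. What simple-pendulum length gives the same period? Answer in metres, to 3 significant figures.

The equivalent simple-pendulum length is L_eq = I/(md), where I is about the pivot and d = 0.8270 m.
I_cm = mR² = 2.496 kg·m², so I = I_cm + md² = 2.496 + 2.496 = 4.993 kg·m².
L_eq = 4.993/(3.65 × 0.8270) = 1.65 m.

1.65 m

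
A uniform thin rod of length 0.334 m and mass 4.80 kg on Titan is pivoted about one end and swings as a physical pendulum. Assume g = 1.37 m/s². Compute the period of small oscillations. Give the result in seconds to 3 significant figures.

2.53 s

For a physical pendulum T = 2π√(I/(mgd)), with d = 0.1670 m from pivot to centre of mass.
I_cm = mL²/12 = 4.80 × 0.334²/12 = 0.04462 kg·m²; I = I_cm + md² = 0.04462 + 4.80 × 0.1670² = 0.1785 kg·m².
T = 2π√(0.1785/(4.80 × 1.37 × 0.1670)) = 2.53 s.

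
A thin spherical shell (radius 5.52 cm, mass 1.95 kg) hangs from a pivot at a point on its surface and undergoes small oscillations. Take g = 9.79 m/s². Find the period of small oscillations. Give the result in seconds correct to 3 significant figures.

I_cm = (2/3)mr² = 0.003961 kg·m². The pivot is at distance d = 0.0552 m from the centre of mass.
By the parallel-axis theorem, I = I_cm + md² = 0.003961 + 0.005942 = 0.009903 kg·m².
T = 2π√(I/(mgd)) = 2π√(0.009903/(1.95 × 9.79 × 0.0552)) = 0.609 s.

0.609 s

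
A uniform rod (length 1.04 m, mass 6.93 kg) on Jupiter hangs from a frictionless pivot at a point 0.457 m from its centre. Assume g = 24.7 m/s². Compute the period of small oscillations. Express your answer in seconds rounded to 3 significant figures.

For a physical pendulum T = 2π√(I/(mgd)), with d = 0.4570 m from pivot to centre of mass.
I_cm = mL²/12 = 6.93 × 1.04²/12 = 0.6246 kg·m²; I = I_cm + md² = 0.6246 + 6.93 × 0.4570² = 2.072 kg·m².
T = 2π√(2.072/(6.93 × 24.7 × 0.4570)) = 1.02 s.

1.02 s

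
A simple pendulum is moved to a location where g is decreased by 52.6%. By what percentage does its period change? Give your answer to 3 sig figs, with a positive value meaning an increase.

45.2%

T ∝ 1/√g, so T'/T = 1/√(0.4740) = 1.452.
Percentage change in T = (1.452 − 1) × 100% = 45.2%.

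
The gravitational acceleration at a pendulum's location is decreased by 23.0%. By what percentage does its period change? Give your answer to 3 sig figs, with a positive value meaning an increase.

T ∝ 1/√g, so T'/T = 1/√(0.7700) = 1.140.
Percentage change in T = (1.140 − 1) × 100% = 14.0%.

14.0%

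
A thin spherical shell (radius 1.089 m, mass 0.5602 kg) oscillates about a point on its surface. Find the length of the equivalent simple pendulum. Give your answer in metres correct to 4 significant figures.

1.815 m

The equivalent simple-pendulum length is L_eq = I/(md), where I is about the pivot and d = 1.0890 m.
I_cm = (2/3)mR² = 0.44290 kg·m², so I = I_cm + md² = 0.44290 + 0.66435 = 1.1073 kg·m².
L_eq = 1.1073/(0.5602 × 1.0890) = 1.815 m.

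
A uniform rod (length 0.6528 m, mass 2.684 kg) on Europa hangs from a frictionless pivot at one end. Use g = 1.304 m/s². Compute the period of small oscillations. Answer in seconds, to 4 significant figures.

3.630 s

For a physical pendulum T = 2π√(I/(mgd)), with d = 0.32640 m from pivot to centre of mass.
I_cm = mL²/12 = 2.684 × 0.6528²/12 = 0.095315 kg·m²; I = I_cm + md² = 0.095315 + 2.684 × 0.32640² = 0.38126 kg·m².
T = 2π√(0.38126/(2.684 × 1.304 × 0.32640)) = 3.630 s.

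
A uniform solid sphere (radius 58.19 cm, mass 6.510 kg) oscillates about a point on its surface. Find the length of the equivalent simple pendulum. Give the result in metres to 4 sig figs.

The equivalent simple-pendulum length is L_eq = I/(md), where I is about the pivot and d = 0.58190 m.
I_cm = (2/5)mR² = 0.88173 kg·m², so I = I_cm + md² = 0.88173 + 2.2043 = 3.0861 kg·m².
L_eq = 3.0861/(6.510 × 0.58190) = 0.8147 m.

0.8147 m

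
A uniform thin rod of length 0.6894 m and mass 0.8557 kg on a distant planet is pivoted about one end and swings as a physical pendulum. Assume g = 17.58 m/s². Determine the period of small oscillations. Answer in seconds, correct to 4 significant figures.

For a physical pendulum T = 2π√(I/(mgd)), with d = 0.34470 m from pivot to centre of mass.
I_cm = mL²/12 = 0.8557 × 0.6894²/12 = 0.033891 kg·m²; I = I_cm + md² = 0.033891 + 0.8557 × 0.34470² = 0.13556 kg·m².
T = 2π√(0.13556/(0.8557 × 17.58 × 0.34470)) = 1.016 s.

1.016 s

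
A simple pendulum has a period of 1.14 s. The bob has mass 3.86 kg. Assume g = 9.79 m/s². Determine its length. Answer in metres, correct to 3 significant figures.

From T = 2π√(L/g), L = gT²/(4π²) = 9.79 × 1.140²/(4π²) = 0.322 m.

0.322 m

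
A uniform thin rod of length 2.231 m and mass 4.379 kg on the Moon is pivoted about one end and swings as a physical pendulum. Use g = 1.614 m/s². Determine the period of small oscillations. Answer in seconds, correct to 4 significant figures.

6.032 s

For a physical pendulum T = 2π√(I/(mgd)), with d = 1.1155 m from pivot to centre of mass.
I_cm = mL²/12 = 4.379 × 2.231²/12 = 1.8163 kg·m²; I = I_cm + md² = 1.8163 + 4.379 × 1.1155² = 7.2653 kg·m².
T = 2π√(7.2653/(4.379 × 1.614 × 1.1155)) = 6.032 s.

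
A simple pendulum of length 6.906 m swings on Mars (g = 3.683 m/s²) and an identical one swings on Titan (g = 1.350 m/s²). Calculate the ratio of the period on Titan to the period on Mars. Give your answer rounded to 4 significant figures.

T ∝ 1/√g, so T₂/T₁ = √(g₁/g₂) = √(3.683/1.350) = 1.652.

1.652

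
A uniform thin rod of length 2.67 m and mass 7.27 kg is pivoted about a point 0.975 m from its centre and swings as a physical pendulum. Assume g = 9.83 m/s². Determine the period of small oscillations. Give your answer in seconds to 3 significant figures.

For a physical pendulum T = 2π√(I/(mgd)), with d = 0.9750 m from pivot to centre of mass.
I_cm = mL²/12 = 7.27 × 2.67²/12 = 4.319 kg·m²; I = I_cm + md² = 4.319 + 7.27 × 0.9750² = 11.23 kg·m².
T = 2π√(11.23/(7.27 × 9.83 × 0.9750)) = 2.52 s.

2.52 s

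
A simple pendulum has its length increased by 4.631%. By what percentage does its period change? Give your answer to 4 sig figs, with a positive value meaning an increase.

T ∝ √L, so T'/T = √(1.0463) = 1.0229.
Percentage change in T = (1.0229 − 1) × 100% = 2.289%.

2.289%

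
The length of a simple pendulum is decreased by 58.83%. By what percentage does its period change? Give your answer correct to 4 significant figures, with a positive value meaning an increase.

T ∝ √L, so T'/T = √(0.41170) = 0.64164.
Percentage change in T = (0.64164 − 1) × 100% = -35.84%.

-35.84%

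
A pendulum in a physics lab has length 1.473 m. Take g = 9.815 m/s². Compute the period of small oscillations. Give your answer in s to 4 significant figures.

2.434 s

T = 2π√(L/g) = 2π√(1.473/9.815) = 2π × 0.38740 = 2.434 s.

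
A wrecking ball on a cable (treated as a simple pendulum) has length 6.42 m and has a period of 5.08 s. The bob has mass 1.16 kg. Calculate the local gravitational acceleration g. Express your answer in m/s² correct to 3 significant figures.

From T = 2π√(L/g), g = 4π²L/T² = 4π² × 6.42/5.080² = 9.82 m/s².

9.82 m/s²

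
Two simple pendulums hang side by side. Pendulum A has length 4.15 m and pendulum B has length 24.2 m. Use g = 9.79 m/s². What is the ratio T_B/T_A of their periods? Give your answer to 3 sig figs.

T ∝ √L, so T_B/T_A = √(L_B/L_A) = √(24.2/4.15) = 2.41.

2.41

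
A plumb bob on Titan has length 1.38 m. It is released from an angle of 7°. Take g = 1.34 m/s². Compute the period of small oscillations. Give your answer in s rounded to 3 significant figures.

6.38 s

T = 2π√(L/g) = 2π√(1.38/1.34) = 2π × 1.015 = 6.38 s.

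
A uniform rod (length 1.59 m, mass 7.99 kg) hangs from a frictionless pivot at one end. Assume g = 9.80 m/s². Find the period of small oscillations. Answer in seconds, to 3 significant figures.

For a physical pendulum T = 2π√(I/(mgd)), with d = 0.7950 m from pivot to centre of mass.
I_cm = mL²/12 = 7.99 × 1.59²/12 = 1.683 kg·m²; I = I_cm + md² = 1.683 + 7.99 × 0.7950² = 6.733 kg·m².
T = 2π√(6.733/(7.99 × 9.80 × 0.7950)) = 2.07 s.

2.07 s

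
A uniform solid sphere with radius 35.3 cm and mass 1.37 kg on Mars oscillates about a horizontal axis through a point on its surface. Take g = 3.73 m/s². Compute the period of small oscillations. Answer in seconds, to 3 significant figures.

2.29 s

I_cm = (2/5)mr² = 0.06829 kg·m². The pivot is at distance d = 0.353 m from the centre of mass.
By the parallel-axis theorem, I = I_cm + md² = 0.06829 + 0.1707 = 0.2390 kg·m².
T = 2π√(I/(mgd)) = 2π√(0.2390/(1.37 × 3.73 × 0.353)) = 2.29 s.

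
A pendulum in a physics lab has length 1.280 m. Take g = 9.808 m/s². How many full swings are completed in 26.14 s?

11

T = 2π√(L/g) = 2π√(1.280/9.808) = 2.2698 s.
Number of complete oscillations = ⌊26.14/2.2698⌋ = ⌊11.516⌋ = 11.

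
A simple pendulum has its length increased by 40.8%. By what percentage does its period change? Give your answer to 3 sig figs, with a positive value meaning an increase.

18.7%

T ∝ √L, so T'/T = √(1.408) = 1.187.
Percentage change in T = (1.187 − 1) × 100% = 18.7%.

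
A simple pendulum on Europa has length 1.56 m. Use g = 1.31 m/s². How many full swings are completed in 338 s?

49

T = 2π√(L/g) = 2π√(1.56/1.31) = 6.857 s.
Number of complete oscillations = ⌊338/6.857⌋ = ⌊49.30⌋ = 49.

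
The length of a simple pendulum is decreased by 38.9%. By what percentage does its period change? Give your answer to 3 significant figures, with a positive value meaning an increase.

T ∝ √L, so T'/T = √(0.6110) = 0.7817.
Percentage change in T = (0.7817 − 1) × 100% = -21.8%.

-21.8%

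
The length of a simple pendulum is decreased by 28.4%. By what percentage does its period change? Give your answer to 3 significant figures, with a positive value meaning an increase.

T ∝ √L, so T'/T = √(0.7160) = 0.8462.
Percentage change in T = (0.8462 − 1) × 100% = -15.4%.

-15.4%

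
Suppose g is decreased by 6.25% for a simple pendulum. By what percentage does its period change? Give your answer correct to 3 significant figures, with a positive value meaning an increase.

3.28%

T ∝ 1/√g, so T'/T = 1/√(0.9375) = 1.033.
Percentage change in T = (1.033 − 1) × 100% = 3.28%.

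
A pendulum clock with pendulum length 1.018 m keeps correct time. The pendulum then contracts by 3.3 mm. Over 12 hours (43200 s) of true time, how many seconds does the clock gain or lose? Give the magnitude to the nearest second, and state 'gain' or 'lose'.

gain 70 s

T ∝ √L, so T'/T = √(1.01470/1.018) = 0.998378.
In 43200 s of true time the clock registers 43200/0.998378 = 43270.2 s, so it gains 70 s.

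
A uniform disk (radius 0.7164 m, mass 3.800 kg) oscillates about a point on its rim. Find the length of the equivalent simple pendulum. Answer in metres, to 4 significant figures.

The equivalent simple-pendulum length is L_eq = I/(md), where I is about the pivot and d = 0.71640 m.
I_cm = ½mR² = 0.97514 kg·m², so I = I_cm + md² = 0.97514 + 1.9503 = 2.9254 kg·m².
L_eq = 2.9254/(3.800 × 0.71640) = 1.075 m.

1.075 m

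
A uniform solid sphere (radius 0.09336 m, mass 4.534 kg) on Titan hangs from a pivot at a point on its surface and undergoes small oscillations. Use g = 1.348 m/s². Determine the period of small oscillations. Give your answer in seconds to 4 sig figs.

1.956 s

I_cm = (2/5)mr² = 0.015808 kg·m². The pivot is at distance d = 0.09336 m from the centre of mass.
By the parallel-axis theorem, I = I_cm + md² = 0.015808 + 0.039519 = 0.055326 kg·m².
T = 2π√(I/(mgd)) = 2π√(0.055326/(4.534 × 1.348 × 0.09336)) = 1.956 s.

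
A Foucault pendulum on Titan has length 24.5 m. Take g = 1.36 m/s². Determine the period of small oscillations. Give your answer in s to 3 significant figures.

26.7 s

T = 2π√(L/g) = 2π√(24.5/1.36) = 2π × 4.244 = 26.7 s.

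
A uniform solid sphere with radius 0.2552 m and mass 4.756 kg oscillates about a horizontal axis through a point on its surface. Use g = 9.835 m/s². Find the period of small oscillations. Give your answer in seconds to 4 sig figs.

1.198 s

I_cm = (2/5)mr² = 0.12390 kg·m². The pivot is at distance d = 0.2552 m from the centre of mass.
By the parallel-axis theorem, I = I_cm + md² = 0.12390 + 0.30974 = 0.43364 kg·m².
T = 2π√(I/(mgd)) = 2π√(0.43364/(4.756 × 9.835 × 0.2552)) = 1.198 s.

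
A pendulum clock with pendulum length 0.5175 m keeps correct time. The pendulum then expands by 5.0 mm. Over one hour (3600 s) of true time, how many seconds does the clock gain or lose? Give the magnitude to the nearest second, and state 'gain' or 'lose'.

T ∝ √L, so T'/T = √(0.52250/0.5175) = 1.00482.
In 3600 s of true time the clock registers 3600/1.00482 = 3582.7 s, so it loses 17 s.

lose 17 s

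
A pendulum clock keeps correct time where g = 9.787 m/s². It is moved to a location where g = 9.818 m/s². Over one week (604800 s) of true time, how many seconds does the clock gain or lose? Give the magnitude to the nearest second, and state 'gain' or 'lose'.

The clock's period scales as T ∝ 1/√g, so T'/T = √(9.787/9.818) = 0.998420.
In 604800 s of true time the clock registers 604800/0.998420 = 605757.1 s, so it gains 957 s.

gain 957 s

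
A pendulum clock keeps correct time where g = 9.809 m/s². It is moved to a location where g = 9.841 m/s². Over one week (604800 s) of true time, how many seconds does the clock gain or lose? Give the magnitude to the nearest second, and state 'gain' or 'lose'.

gain 986 s

The clock's period scales as T ∝ 1/√g, so T'/T = √(9.809/9.841) = 0.998373.
In 604800 s of true time the clock registers 604800/0.998373 = 605785.7 s, so it gains 986 s.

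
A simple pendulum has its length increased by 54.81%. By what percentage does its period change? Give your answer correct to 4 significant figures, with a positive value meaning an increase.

24.42%

T ∝ √L, so T'/T = √(1.5481) = 1.2442.
Percentage change in T = (1.2442 − 1) × 100% = 24.42%.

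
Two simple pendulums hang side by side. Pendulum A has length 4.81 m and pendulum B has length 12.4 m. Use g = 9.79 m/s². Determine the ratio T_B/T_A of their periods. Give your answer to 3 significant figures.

1.61

T ∝ √L, so T_B/T_A = √(L_B/L_A) = √(12.4/4.81) = 1.61.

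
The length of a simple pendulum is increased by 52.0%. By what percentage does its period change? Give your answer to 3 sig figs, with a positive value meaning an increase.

T ∝ √L, so T'/T = √(1.520) = 1.233.
Percentage change in T = (1.233 − 1) × 100% = 23.3%.

23.3%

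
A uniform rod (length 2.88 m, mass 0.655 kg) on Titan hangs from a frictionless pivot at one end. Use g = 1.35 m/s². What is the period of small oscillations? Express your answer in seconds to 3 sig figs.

For a physical pendulum T = 2π√(I/(mgd)), with d = 1.440 m from pivot to centre of mass.
I_cm = mL²/12 = 0.655 × 2.88²/12 = 0.4527 kg·m²; I = I_cm + md² = 0.4527 + 0.655 × 1.440² = 1.811 kg·m².
T = 2π√(1.811/(0.655 × 1.35 × 1.440)) = 7.49 s.

7.49 s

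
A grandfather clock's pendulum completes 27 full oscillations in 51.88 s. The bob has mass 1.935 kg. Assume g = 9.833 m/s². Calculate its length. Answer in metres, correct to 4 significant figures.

0.9196 m

T = 51.88/27 = 1.9215 s.
From T = 2π√(L/g), L = gT²/(4π²) = 9.833 × 1.9215²/(4π²) = 0.9196 m.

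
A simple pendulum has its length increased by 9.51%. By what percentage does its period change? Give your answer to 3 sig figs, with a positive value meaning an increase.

T ∝ √L, so T'/T = √(1.095) = 1.046.
Percentage change in T = (1.046 − 1) × 100% = 4.65%.

4.65%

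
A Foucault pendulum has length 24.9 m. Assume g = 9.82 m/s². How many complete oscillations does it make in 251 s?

T = 2π√(L/g) = 2π√(24.9/9.82) = 10.01 s.
Number of complete oscillations = ⌊251/10.01⌋ = ⌊25.09⌋ = 25.

25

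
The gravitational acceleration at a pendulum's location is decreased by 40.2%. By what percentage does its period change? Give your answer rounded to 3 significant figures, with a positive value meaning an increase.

29.3%

T ∝ 1/√g, so T'/T = 1/√(0.5980) = 1.293.
Percentage change in T = (1.293 − 1) × 100% = 29.3%.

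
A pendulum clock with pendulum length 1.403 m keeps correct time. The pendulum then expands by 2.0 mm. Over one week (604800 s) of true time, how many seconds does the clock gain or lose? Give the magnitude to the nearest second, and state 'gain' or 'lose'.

lose 431 s

T ∝ √L, so T'/T = √(1.40500/1.403) = 1.00071.
In 604800 s of true time the clock registers 604800/1.00071 = 604369.4 s, so it loses 431 s.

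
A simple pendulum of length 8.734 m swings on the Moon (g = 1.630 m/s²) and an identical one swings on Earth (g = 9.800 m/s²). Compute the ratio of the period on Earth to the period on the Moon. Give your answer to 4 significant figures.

0.4078

T ∝ 1/√g, so T₂/T₁ = √(g₁/g₂) = √(1.630/9.800) = 0.4078.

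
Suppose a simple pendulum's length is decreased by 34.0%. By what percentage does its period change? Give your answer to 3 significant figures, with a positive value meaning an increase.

T ∝ √L, so T'/T = √(0.6600) = 0.8124.
Percentage change in T = (0.8124 − 1) × 100% = -18.8%.

-18.8%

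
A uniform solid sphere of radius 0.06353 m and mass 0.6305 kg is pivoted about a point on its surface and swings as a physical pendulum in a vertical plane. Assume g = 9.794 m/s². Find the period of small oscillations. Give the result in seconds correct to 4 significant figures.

I_cm = (2/5)mr² = 0.0010179 kg·m². The pivot is at distance d = 0.06353 m from the centre of mass.
By the parallel-axis theorem, I = I_cm + md² = 0.0010179 + 0.0025447 = 0.0035626 kg·m².
T = 2π√(I/(mgd)) = 2π√(0.0035626/(0.6305 × 9.794 × 0.06353)) = 0.5988 s.

0.5988 s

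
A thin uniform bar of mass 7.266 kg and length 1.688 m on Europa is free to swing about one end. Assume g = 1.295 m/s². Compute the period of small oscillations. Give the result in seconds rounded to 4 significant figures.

For a physical pendulum T = 2π√(I/(mgd)), with d = 0.84400 m from pivot to centre of mass.
I_cm = mL²/12 = 7.266 × 1.688²/12 = 1.7253 kg·m²; I = I_cm + md² = 1.7253 + 7.266 × 0.84400² = 6.9011 kg·m².
T = 2π√(6.9011/(7.266 × 1.295 × 0.84400)) = 5.857 s.

5.857 s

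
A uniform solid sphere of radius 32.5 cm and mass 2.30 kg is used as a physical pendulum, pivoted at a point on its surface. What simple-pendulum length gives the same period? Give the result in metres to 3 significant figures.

The equivalent simple-pendulum length is L_eq = I/(md), where I is about the pivot and d = 0.3250 m.
I_cm = (2/5)mR² = 0.09717 kg·m², so I = I_cm + md² = 0.09717 + 0.2429 = 0.3401 kg·m².
L_eq = 0.3401/(2.30 × 0.3250) = 0.455 m.

0.455 m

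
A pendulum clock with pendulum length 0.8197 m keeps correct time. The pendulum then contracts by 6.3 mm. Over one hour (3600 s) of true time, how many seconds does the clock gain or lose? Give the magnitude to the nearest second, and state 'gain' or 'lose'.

gain 14 s

T ∝ √L, so T'/T = √(0.81340/0.8197) = 0.996150.
In 3600 s of true time the clock registers 3600/0.996150 = 3613.9 s, so it gains 14 s.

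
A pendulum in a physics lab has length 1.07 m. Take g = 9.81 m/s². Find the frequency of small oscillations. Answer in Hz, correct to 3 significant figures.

0.482 Hz

T = 2π√(L/g) = 2π√(1.07/9.81) = 2.075 s, so f = 1/T = 0.482 Hz.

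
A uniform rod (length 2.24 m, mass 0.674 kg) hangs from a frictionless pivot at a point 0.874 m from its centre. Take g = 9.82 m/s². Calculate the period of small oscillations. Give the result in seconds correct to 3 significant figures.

2.33 s

For a physical pendulum T = 2π√(I/(mgd)), with d = 0.8740 m from pivot to centre of mass.
I_cm = mL²/12 = 0.674 × 2.24²/12 = 0.2818 kg·m²; I = I_cm + md² = 0.2818 + 0.674 × 0.8740² = 0.7967 kg·m².
T = 2π√(0.7967/(0.674 × 9.82 × 0.8740)) = 2.33 s.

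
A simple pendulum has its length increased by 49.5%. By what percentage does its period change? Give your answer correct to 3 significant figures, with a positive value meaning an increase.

T ∝ √L, so T'/T = √(1.495) = 1.223.
Percentage change in T = (1.223 − 1) × 100% = 22.3%.

22.3%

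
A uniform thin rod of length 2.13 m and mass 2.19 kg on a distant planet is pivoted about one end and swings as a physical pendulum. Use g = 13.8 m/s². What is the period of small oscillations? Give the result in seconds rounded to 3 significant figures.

For a physical pendulum T = 2π√(I/(mgd)), with d = 1.065 m from pivot to centre of mass.
I_cm = mL²/12 = 2.19 × 2.13²/12 = 0.8280 kg·m²; I = I_cm + md² = 0.8280 + 2.19 × 1.065² = 3.312 kg·m².
T = 2π√(3.312/(2.19 × 13.8 × 1.065)) = 2.02 s.

2.02 s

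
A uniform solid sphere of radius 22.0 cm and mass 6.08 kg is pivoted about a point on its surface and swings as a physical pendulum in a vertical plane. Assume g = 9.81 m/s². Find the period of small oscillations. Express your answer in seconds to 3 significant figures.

I_cm = (2/5)mr² = 0.1177 kg·m². The pivot is at distance d = 0.220 m from the centre of mass.
By the parallel-axis theorem, I = I_cm + md² = 0.1177 + 0.2943 = 0.4120 kg·m².
T = 2π√(I/(mgd)) = 2π√(0.4120/(6.08 × 9.81 × 0.220)) = 1.11 s.

1.11 s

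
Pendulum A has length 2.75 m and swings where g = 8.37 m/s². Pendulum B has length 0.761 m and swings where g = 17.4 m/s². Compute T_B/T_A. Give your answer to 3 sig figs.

0.365

T = 2π√(L/g), so T_B/T_A = √((L_B/g_B)/(L_A/g_A)) = √((0.761/17.4)/(2.75/8.37)) = 0.365.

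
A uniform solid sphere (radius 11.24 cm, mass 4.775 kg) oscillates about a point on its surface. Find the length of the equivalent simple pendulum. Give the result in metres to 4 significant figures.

0.1574 m

The equivalent simple-pendulum length is L_eq = I/(md), where I is about the pivot and d = 0.11240 m.
I_cm = (2/5)mR² = 0.024130 kg·m², so I = I_cm + md² = 0.024130 + 0.060326 = 0.084457 kg·m².
L_eq = 0.084457/(4.775 × 0.11240) = 0.1574 m.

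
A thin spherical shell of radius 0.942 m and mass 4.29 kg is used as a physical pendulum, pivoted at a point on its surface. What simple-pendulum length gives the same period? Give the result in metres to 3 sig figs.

1.57 m

The equivalent simple-pendulum length is L_eq = I/(md), where I is about the pivot and d = 0.9420 m.
I_cm = (2/3)mR² = 2.538 kg·m², so I = I_cm + md² = 2.538 + 3.807 = 6.345 kg·m².
L_eq = 6.345/(4.29 × 0.9420) = 1.57 m.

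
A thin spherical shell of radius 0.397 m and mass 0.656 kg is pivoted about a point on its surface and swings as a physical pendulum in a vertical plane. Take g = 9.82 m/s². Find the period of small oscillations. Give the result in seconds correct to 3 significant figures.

I_cm = (2/3)mr² = 0.06893 kg·m². The pivot is at distance d = 0.397 m from the centre of mass.
By the parallel-axis theorem, I = I_cm + md² = 0.06893 + 0.1034 = 0.1723 kg·m².
T = 2π√(I/(mgd)) = 2π√(0.1723/(0.656 × 9.82 × 0.397)) = 1.63 s.

1.63 s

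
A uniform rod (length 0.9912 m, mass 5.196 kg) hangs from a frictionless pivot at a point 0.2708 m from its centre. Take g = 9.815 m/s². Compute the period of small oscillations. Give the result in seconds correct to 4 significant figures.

1.518 s

For a physical pendulum T = 2π√(I/(mgd)), with d = 0.27080 m from pivot to centre of mass.
I_cm = mL²/12 = 5.196 × 0.9912²/12 = 0.42541 kg·m²; I = I_cm + md² = 0.42541 + 5.196 × 0.27080² = 0.80645 kg·m².
T = 2π√(0.80645/(5.196 × 9.815 × 0.27080)) = 1.518 s.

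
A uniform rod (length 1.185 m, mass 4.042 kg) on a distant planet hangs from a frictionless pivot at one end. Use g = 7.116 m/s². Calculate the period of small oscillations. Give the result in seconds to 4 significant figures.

2.094 s

For a physical pendulum T = 2π√(I/(mgd)), with d = 0.59250 m from pivot to centre of mass.
I_cm = mL²/12 = 4.042 × 1.185²/12 = 0.47299 kg·m²; I = I_cm + md² = 0.47299 + 4.042 × 0.59250² = 1.8920 kg·m².
T = 2π√(1.8920/(4.042 × 7.116 × 0.59250)) = 2.094 s.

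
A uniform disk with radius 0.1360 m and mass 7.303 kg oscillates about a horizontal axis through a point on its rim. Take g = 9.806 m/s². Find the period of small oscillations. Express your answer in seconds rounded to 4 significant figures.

I_cm = ½mr² = 0.067538 kg·m². The pivot is at distance d = 0.1360 m from the centre of mass.
By the parallel-axis theorem, I = I_cm + md² = 0.067538 + 0.13508 = 0.20261 kg·m².
T = 2π√(I/(mgd)) = 2π√(0.20261/(7.303 × 9.806 × 0.1360)) = 0.9063 s.

0.9063 s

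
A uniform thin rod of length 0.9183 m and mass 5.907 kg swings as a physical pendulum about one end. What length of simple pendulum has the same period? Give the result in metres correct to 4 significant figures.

0.6122 m

The equivalent simple-pendulum length is L_eq = I/(md), where I is about the pivot and d = 0.45915 m.
I_cm = (1/12)mL² = 0.41510 kg·m², so I = I_cm + md² = 0.41510 + 1.2453 = 1.6604 kg·m².
L_eq = 1.6604/(5.907 × 0.45915) = 0.6122 m.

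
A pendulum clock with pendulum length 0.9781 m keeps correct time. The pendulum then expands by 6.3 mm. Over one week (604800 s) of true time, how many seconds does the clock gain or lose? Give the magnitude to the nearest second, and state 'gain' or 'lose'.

T ∝ √L, so T'/T = √(0.98440/0.9781) = 1.00322.
In 604800 s of true time the clock registers 604800/1.00322 = 602861.6 s, so it loses 1938 s.

lose 1938 s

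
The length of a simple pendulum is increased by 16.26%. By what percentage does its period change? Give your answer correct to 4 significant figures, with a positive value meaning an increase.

7.824%

T ∝ √L, so T'/T = √(1.1626) = 1.0782.
Percentage change in T = (1.0782 − 1) × 100% = 7.824%.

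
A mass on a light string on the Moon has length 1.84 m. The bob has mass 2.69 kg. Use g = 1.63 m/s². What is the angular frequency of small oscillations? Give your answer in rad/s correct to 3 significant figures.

0.941 rad/s

ω = √(g/L) = √(1.63/1.84) = 0.941 rad/s.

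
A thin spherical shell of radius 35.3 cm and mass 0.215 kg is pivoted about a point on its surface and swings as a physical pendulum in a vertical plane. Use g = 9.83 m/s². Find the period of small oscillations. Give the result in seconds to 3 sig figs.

I_cm = (2/3)mr² = 0.01786 kg·m². The pivot is at distance d = 0.353 m from the centre of mass.
By the parallel-axis theorem, I = I_cm + md² = 0.01786 + 0.02679 = 0.04465 kg·m².
T = 2π√(I/(mgd)) = 2π√(0.04465/(0.215 × 9.83 × 0.353)) = 1.54 s.

1.54 s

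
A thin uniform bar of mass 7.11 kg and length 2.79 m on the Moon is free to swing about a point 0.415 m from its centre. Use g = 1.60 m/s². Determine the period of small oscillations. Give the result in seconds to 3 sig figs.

For a physical pendulum T = 2π√(I/(mgd)), with d = 0.4150 m from pivot to centre of mass.
I_cm = mL²/12 = 7.11 × 2.79²/12 = 4.612 kg·m²; I = I_cm + md² = 4.612 + 7.11 × 0.4150² = 5.837 kg·m².
T = 2π√(5.837/(7.11 × 1.60 × 0.4150)) = 6.99 s.

6.99 s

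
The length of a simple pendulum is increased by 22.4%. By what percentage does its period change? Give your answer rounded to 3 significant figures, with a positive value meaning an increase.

T ∝ √L, so T'/T = √(1.224) = 1.106.
Percentage change in T = (1.106 − 1) × 100% = 10.6%.

10.6%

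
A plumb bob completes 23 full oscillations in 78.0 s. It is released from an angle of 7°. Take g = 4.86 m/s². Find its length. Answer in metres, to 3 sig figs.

1.42 m

T = 78.0/23 = 3.391 s.
From T = 2π√(L/g), L = gT²/(4π²) = 4.86 × 3.391²/(4π²) = 1.42 m.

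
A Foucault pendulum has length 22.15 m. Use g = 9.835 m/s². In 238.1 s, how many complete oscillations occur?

T = 2π√(L/g) = 2π√(22.15/9.835) = 9.4293 s.
Number of complete oscillations = ⌊238.1/9.4293⌋ = ⌊25.251⌋ = 25.

25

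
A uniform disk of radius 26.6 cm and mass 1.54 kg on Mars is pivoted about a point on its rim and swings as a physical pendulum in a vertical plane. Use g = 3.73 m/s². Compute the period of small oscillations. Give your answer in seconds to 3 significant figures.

2.06 s

I_cm = ½mr² = 0.05448 kg·m². The pivot is at distance d = 0.266 m from the centre of mass.
By the parallel-axis theorem, I = I_cm + md² = 0.05448 + 0.1090 = 0.1634 kg·m².
T = 2π√(I/(mgd)) = 2π√(0.1634/(1.54 × 3.73 × 0.266)) = 2.06 s.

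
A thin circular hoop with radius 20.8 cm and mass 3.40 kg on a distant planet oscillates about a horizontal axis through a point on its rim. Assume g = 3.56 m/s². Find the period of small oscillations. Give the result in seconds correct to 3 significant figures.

2.15 s

I_cm = mr² = 0.1471 kg·m². The pivot is at distance d = 0.208 m from the centre of mass.
By the parallel-axis theorem, I = I_cm + md² = 0.1471 + 0.1471 = 0.2942 kg·m².
T = 2π√(I/(mgd)) = 2π√(0.2942/(3.40 × 3.56 × 0.208)) = 2.15 s.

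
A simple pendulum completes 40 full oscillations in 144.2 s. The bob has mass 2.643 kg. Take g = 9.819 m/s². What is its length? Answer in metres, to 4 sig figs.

3.232 m

T = 144.2/40 = 3.6050 s.
From T = 2π√(L/g), L = gT²/(4π²) = 9.819 × 3.6050²/(4π²) = 3.232 m.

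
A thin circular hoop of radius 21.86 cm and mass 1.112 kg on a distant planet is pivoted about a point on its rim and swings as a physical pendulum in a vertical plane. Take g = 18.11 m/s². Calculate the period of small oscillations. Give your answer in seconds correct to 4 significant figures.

I_cm = mr² = 0.053138 kg·m². The pivot is at distance d = 0.2186 m from the centre of mass.
By the parallel-axis theorem, I = I_cm + md² = 0.053138 + 0.053138 = 0.10628 kg·m².
T = 2π√(I/(mgd)) = 2π√(0.10628/(1.112 × 18.11 × 0.2186)) = 0.9762 s.

0.9762 s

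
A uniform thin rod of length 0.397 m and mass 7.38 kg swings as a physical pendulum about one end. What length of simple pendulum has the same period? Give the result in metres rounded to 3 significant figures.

The equivalent simple-pendulum length is L_eq = I/(md), where I is about the pivot and d = 0.1985 m.
I_cm = (1/12)mL² = 0.09693 kg·m², so I = I_cm + md² = 0.09693 + 0.2908 = 0.3877 kg·m².
L_eq = 0.3877/(7.38 × 0.1985) = 0.265 m.

0.265 m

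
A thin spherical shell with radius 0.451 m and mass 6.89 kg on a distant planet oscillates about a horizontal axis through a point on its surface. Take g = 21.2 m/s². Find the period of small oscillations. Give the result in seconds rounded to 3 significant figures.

I_cm = (2/3)mr² = 0.9343 kg·m². The pivot is at distance d = 0.451 m from the centre of mass.
By the parallel-axis theorem, I = I_cm + md² = 0.9343 + 1.401 = 2.336 kg·m².
T = 2π√(I/(mgd)) = 2π√(2.336/(6.89 × 21.2 × 0.451)) = 1.18 s.

1.18 s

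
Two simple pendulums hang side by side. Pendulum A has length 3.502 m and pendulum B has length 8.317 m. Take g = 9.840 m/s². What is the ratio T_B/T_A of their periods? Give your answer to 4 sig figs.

1.541

T ∝ √L, so T_B/T_A = √(L_B/L_A) = √(8.317/3.502) = 1.541.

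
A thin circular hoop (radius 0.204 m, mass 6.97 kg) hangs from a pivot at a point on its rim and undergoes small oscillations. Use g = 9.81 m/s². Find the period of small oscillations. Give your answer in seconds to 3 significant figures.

1.28 s

I_cm = mr² = 0.2901 kg·m². The pivot is at distance d = 0.204 m from the centre of mass.
By the parallel-axis theorem, I = I_cm + md² = 0.2901 + 0.2901 = 0.5801 kg·m².
T = 2π√(I/(mgd)) = 2π√(0.5801/(6.97 × 9.81 × 0.204)) = 1.28 s.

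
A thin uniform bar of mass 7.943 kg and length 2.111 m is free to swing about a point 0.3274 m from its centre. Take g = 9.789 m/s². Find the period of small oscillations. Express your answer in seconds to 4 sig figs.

For a physical pendulum T = 2π√(I/(mgd)), with d = 0.32740 m from pivot to centre of mass.
I_cm = mL²/12 = 7.943 × 2.111²/12 = 2.9497 kg·m²; I = I_cm + md² = 2.9497 + 7.943 × 0.32740² = 3.8011 kg·m².
T = 2π√(3.8011/(7.943 × 9.789 × 0.32740)) = 2.428 s.

2.428 s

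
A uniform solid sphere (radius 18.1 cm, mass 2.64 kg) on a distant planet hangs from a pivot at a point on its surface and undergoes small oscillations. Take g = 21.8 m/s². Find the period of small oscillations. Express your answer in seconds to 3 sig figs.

0.677 s

I_cm = (2/5)mr² = 0.03460 kg·m². The pivot is at distance d = 0.181 m from the centre of mass.
By the parallel-axis theorem, I = I_cm + md² = 0.03460 + 0.08649 = 0.1211 kg·m².
T = 2π√(I/(mgd)) = 2π√(0.1211/(2.64 × 21.8 × 0.181)) = 0.677 s.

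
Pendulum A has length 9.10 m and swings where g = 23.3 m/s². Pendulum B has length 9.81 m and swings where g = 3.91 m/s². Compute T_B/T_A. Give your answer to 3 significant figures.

2.53

T = 2π√(L/g), so T_B/T_A = √((L_B/g_B)/(L_A/g_A)) = √((9.81/3.91)/(9.10/23.3)) = 2.53.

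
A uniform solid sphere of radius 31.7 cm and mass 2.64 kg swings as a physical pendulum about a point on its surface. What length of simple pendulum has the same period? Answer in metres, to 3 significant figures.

The equivalent simple-pendulum length is L_eq = I/(md), where I is about the pivot and d = 0.3170 m.
I_cm = (2/5)mR² = 0.1061 kg·m², so I = I_cm + md² = 0.1061 + 0.2653 = 0.3714 kg·m².
L_eq = 0.3714/(2.64 × 0.3170) = 0.444 m.

0.444 m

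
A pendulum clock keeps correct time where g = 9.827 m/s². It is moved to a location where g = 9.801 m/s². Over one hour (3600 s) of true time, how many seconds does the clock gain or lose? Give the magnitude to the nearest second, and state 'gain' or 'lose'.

The clock's period scales as T ∝ 1/√g, so T'/T = √(9.827/9.801) = 1.00133.
In 3600 s of true time the clock registers 3600/1.00133 = 3595.2 s, so it loses 5 s.

lose 5 s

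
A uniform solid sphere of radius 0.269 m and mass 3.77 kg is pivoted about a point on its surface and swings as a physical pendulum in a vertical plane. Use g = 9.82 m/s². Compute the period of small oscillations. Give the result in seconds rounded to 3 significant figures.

1.23 s

I_cm = (2/5)mr² = 0.1091 kg·m². The pivot is at distance d = 0.269 m from the centre of mass.
By the parallel-axis theorem, I = I_cm + md² = 0.1091 + 0.2728 = 0.3819 kg·m².
T = 2π√(I/(mgd)) = 2π√(0.3819/(3.77 × 9.82 × 0.269)) = 1.23 s.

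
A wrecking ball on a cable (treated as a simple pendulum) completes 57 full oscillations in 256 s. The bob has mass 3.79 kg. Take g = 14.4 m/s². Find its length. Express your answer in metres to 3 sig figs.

T = 256/57 = 4.491 s.
From T = 2π√(L/g), L = gT²/(4π²) = 14.4 × 4.491²/(4π²) = 7.36 m.

7.36 m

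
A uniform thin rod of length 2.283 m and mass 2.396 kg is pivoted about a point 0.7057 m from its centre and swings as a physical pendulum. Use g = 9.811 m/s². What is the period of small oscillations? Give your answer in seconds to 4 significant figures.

For a physical pendulum T = 2π√(I/(mgd)), with d = 0.70570 m from pivot to centre of mass.
I_cm = mL²/12 = 2.396 × 2.283²/12 = 1.0407 kg·m²; I = I_cm + md² = 1.0407 + 2.396 × 0.70570² = 2.2339 kg·m².
T = 2π√(2.2339/(2.396 × 9.811 × 0.70570)) = 2.306 s.

2.306 s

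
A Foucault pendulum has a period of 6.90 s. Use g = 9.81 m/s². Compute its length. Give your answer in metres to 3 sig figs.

11.8 m

From T = 2π√(L/g), L = gT²/(4π²) = 9.81 × 6.900²/(4π²) = 11.8 m.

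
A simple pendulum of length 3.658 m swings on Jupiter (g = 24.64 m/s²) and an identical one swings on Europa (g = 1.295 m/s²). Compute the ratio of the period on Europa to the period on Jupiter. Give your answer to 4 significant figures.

T ∝ 1/√g, so T₂/T₁ = √(g₁/g₂) = √(24.64/1.295) = 4.362.

4.362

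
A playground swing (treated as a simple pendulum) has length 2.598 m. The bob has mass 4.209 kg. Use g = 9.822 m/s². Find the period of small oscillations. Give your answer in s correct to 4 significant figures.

T = 2π√(L/g) = 2π√(2.598/9.822) = 2π × 0.51430 = 3.231 s.

3.231 s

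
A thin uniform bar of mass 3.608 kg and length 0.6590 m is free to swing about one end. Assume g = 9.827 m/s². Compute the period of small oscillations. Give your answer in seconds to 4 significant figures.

1.329 s

For a physical pendulum T = 2π√(I/(mgd)), with d = 0.32950 m from pivot to centre of mass.
I_cm = mL²/12 = 3.608 × 0.6590²/12 = 0.13057 kg·m²; I = I_cm + md² = 0.13057 + 3.608 × 0.32950² = 0.52230 kg·m².
T = 2π√(0.52230/(3.608 × 9.827 × 0.32950)) = 1.329 s.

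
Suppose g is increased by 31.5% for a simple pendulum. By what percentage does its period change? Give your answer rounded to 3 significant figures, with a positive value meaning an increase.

-12.8%

T ∝ 1/√g, so T'/T = 1/√(1.315) = 0.8720.
Percentage change in T = (0.8720 − 1) × 100% = -12.8%.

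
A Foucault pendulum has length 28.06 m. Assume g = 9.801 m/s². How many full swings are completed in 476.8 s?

T = 2π√(L/g) = 2π√(28.06/9.801) = 10.631 s.
Number of complete oscillations = ⌊476.8/10.631⌋ = ⌊44.848⌋ = 44.

44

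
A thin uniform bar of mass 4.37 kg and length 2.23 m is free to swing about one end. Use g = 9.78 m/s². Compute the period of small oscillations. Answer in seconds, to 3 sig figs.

For a physical pendulum T = 2π√(I/(mgd)), with d = 1.115 m from pivot to centre of mass.
I_cm = mL²/12 = 4.37 × 2.23²/12 = 1.811 kg·m²; I = I_cm + md² = 1.811 + 4.37 × 1.115² = 7.244 kg·m².
T = 2π√(7.244/(4.37 × 9.78 × 1.115)) = 2.45 s.

2.45 s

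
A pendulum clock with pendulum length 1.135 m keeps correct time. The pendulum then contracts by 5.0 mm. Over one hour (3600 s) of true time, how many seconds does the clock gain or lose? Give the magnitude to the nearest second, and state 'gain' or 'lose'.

T ∝ √L, so T'/T = √(1.13000/1.135) = 0.997795.
In 3600 s of true time the clock registers 3600/0.997795 = 3608.0 s, so it gains 8 s.

gain 8 s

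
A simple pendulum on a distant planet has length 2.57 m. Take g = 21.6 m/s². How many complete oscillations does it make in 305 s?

140

T = 2π√(L/g) = 2π√(2.57/21.6) = 2.167 s.
Number of complete oscillations = ⌊305/2.167⌋ = ⌊140.7⌋ = 140.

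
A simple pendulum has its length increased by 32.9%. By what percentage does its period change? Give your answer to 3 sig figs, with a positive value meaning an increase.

15.3%

T ∝ √L, so T'/T = √(1.329) = 1.153.
Percentage change in T = (1.153 − 1) × 100% = 15.3%.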